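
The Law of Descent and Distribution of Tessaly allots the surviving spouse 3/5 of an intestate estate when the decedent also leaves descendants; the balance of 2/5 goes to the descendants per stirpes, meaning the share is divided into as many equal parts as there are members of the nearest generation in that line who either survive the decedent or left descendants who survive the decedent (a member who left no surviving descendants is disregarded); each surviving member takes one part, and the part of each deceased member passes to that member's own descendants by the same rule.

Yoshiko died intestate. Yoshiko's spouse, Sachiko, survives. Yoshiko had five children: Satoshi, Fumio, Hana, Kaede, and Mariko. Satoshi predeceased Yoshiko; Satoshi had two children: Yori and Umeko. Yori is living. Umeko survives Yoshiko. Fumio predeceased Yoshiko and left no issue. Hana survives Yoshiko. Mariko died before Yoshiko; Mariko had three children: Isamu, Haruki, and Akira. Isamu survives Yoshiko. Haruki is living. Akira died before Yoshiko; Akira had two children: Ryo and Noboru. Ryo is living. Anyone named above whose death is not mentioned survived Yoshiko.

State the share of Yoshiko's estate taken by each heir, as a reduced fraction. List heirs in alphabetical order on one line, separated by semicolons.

Sachiko, as surviving spouse, takes 3/5.
The remaining 2/5 passes to Yoshiko's descendants per stirpes.
Fumio left no surviving issue, so that branch lapses and is disregarded.
The 2/5 is divided into 4 equal shares of 1/10 among Satoshi, Hana, Kaede, Mariko.
Satoshi predeceased; the 1/10 allotted to Satoshi's branch passes to Satoshi's issue by representation.
The 1/10 is divided into 2 equal shares of 1/20 among Yori, Umeko.
Yori is living and takes 1/20.
Umeko is living and takes 1/20.
Hana is living and takes 1/10.
Kaede is living and takes 1/10.
Mariko predeceased; the 1/10 allotted to Mariko's branch passes to Mariko's issue by representation.
The 1/10 is divided into 3 equal shares of 1/30 among Isamu, Haruki, Akira.
Isamu is living and takes 1/30.
Haruki is living and takes 1/30.
Akira predeceased; the 1/30 allotted to Akira's branch passes to Akira's issue by representation.
The 1/30 is divided into 2 equal shares of 1/60 among Ryo, Noboru.
Ryo is living and takes 1/60.
Noboru is living and takes 1/60.

Hana 1/10; Haruki 1/30; Isamu 1/30; Kaede 1/10; Noboru 1/60; Ryo 1/60; Sachiko 3/5; Umeko 1/20; Yori 1/20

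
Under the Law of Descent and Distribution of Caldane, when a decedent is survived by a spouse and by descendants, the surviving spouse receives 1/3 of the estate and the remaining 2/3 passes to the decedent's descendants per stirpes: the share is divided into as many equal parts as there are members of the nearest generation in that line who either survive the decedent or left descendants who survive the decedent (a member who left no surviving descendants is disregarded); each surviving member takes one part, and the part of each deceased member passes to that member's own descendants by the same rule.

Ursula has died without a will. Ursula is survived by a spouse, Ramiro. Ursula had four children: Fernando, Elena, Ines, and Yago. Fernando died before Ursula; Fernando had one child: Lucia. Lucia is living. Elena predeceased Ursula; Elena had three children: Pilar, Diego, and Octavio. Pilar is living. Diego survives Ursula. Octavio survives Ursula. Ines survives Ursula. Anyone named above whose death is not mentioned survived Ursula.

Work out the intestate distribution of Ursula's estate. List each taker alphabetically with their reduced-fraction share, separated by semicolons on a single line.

Ramiro, as surviving spouse, takes 1/3.
The remaining 2/3 passes to Ursula's descendants per stirpes.
The 2/3 is divided into 4 equal shares of 1/6 among Fernando, Elena, Ines, Yago.
Fernando predeceased; the 1/6 allotted to Fernando's branch passes to Fernando's issue by representation.
Lucia is the sole taker at this level and receives the full 1/6.
Elena predeceased; the 1/6 allotted to Elena's branch passes to Elena's issue by representation.
The 1/6 is divided into 3 equal shares of 1/18 among Pilar, Diego, Octavio.
Pilar is living and takes 1/18.
Diego is living and takes 1/18.
Octavio is living and takes 1/18.
Ines is living and takes 1/6.
Yago is living and takes 1/6.

Diego 1/18; Ines 1/6; Lucia 1/6; Octavio 1/18; Pilar 1/18; Ramiro 1/3; Yago 1/6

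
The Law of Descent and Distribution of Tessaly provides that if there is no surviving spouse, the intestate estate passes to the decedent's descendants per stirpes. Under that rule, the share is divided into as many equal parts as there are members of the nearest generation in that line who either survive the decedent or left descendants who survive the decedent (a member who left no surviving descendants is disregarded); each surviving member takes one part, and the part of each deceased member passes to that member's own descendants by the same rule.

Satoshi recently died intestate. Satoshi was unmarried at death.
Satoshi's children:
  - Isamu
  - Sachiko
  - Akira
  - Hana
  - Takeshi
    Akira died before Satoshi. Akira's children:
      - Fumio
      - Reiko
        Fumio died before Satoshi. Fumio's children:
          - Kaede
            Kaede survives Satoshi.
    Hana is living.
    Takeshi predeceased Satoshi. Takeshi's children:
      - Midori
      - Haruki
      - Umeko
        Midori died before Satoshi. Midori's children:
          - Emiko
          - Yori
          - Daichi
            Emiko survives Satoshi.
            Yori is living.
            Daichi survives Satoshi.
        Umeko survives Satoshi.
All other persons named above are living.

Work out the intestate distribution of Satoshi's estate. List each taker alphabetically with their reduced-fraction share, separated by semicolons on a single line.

Daichi 1/45; Emiko 1/45; Hana 1/5; Haruki 1/15; Isamu 1/5; Kaede 1/10; Reiko 1/10; Sachiko 1/5; Umeko 1/15; Yori 1/45

There is no surviving spouse, so the entire estate passes to Satoshi's descendants per stirpes.
The estate is divided into 5 equal shares of 1/5 among Isamu, Sachiko, Akira, Hana, Takeshi.
Isamu is living and takes 1/5.
Sachiko is living and takes 1/5.
Akira predeceased; the 1/5 allotted to Akira's branch passes to Akira's issue by representation.
The 1/5 is divided into 2 equal shares of 1/10 among Fumio, Reiko.
Fumio predeceased; the 1/10 allotted to Fumio's branch passes to Fumio's issue by representation.
Kaede is the sole taker at this level and receives the full 1/10.
Reiko is living and takes 1/10.
Hana is living and takes 1/5.
Takeshi predeceased; the 1/5 allotted to Takeshi's branch passes to Takeshi's issue by representation.
The 1/5 is divided into 3 equal shares of 1/15 among Midori, Haruki, Umeko.
Midori predeceased; the 1/15 allotted to Midori's branch passes to Midori's issue by representation.
The 1/15 is divided into 3 equal shares of 1/45 among Emiko, Yori, Daichi.
Emiko is living and takes 1/45.
Yori is living and takes 1/45.
Daichi is living and takes 1/45.
Haruki is living and takes 1/15.
Umeko is living and takes 1/15.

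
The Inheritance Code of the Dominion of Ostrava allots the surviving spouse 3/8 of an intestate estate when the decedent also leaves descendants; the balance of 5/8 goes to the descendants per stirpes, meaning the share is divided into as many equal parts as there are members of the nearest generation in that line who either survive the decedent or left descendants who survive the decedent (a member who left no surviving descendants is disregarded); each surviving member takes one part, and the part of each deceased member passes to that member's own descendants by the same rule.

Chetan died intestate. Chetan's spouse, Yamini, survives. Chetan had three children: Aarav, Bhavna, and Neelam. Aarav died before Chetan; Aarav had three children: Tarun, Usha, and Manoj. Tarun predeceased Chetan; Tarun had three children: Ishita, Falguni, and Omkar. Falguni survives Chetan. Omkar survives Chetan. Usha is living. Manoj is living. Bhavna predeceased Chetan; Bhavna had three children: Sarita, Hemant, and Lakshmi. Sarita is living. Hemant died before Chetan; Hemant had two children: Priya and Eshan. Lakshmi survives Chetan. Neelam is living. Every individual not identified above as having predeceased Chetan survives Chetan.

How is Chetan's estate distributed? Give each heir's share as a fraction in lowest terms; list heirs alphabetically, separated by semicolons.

Yamini, as surviving spouse, takes 3/8.
The remaining 5/8 passes to Chetan's descendants per stirpes.
The 5/8 is divided into 3 equal shares of 5/24 among Aarav, Bhavna, Neelam.
Aarav predeceased; the 5/24 allotted to Aarav's branch passes to Aarav's issue by representation.
The 5/24 is divided into 3 equal shares of 5/72 among Tarun, Usha, Manoj.
Tarun predeceased; the 5/72 allotted to Tarun's branch passes to Tarun's issue by representation.
The 5/72 is divided into 3 equal shares of 5/216 among Ishita, Falguni, Omkar.
Ishita is living and takes 5/216.
Falguni is living and takes 5/216.
Omkar is living and takes 5/216.
Usha is living and takes 5/72.
Manoj is living and takes 5/72.
Bhavna predeceased; the 5/24 allotted to Bhavna's branch passes to Bhavna's issue by representation.
The 5/24 is divided into 3 equal shares of 5/72 among Sarita, Hemant, Lakshmi.
Sarita is living and takes 5/72.
Hemant predeceased; the 5/72 allotted to Hemant's branch passes to Hemant's issue by representation.
The 5/72 is divided into 2 equal shares of 5/144 among Priya, Eshan.
Priya is living and takes 5/144.
Eshan is living and takes 5/144.
Lakshmi is living and takes 5/72.
Neelam is living and takes 5/24.

Eshan 5/144; Falguni 5/216; Ishita 5/216; Lakshmi 5/72; Manoj 5/72; Neelam 5/24; Omkar 5/216; Priya 5/144; Sarita 5/72; Usha 5/72; Yamini 3/8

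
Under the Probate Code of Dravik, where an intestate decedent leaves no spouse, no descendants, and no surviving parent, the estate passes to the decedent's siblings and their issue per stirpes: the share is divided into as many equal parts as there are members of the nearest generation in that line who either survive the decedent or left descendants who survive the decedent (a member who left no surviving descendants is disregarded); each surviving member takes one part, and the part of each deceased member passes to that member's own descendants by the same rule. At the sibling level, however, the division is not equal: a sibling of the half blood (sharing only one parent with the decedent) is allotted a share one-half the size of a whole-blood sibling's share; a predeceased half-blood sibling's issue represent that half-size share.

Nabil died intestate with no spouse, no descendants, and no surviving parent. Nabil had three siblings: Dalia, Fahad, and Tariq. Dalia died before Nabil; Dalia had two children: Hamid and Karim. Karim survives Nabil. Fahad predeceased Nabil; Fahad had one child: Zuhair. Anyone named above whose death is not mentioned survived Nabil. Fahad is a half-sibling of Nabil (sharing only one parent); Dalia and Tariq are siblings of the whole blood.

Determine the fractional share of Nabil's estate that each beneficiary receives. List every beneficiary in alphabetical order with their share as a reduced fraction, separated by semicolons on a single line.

No spouse, descendants, or parent survives, so the estate passes to Nabil's siblings per stirpes.
Half-blood siblings count for one-half the weight of whole-blood siblings at the initial division.
Dividing 1 in proportion to weights (total weight 5/2): Dalia (weight 1) → 2/5; Fahad (weight 1/2) → 1/5; Tariq (weight 1) → 2/5.
Dalia predeceased; the 2/5 allotted to Dalia's branch passes to Dalia's issue by representation.
The 2/5 is divided into 2 equal shares of 1/5 among Hamid, Karim.
Hamid is living and takes 1/5.
Karim is living and takes 1/5.
Fahad predeceased; the 1/5 allotted to Fahad's branch passes to Fahad's issue by representation.
Zuhair is the sole taker at this level and receives the full 1/5.
Tariq is living and takes 2/5.

Hamid 1/5; Karim 1/5; Tariq 2/5; Zuhair 1/5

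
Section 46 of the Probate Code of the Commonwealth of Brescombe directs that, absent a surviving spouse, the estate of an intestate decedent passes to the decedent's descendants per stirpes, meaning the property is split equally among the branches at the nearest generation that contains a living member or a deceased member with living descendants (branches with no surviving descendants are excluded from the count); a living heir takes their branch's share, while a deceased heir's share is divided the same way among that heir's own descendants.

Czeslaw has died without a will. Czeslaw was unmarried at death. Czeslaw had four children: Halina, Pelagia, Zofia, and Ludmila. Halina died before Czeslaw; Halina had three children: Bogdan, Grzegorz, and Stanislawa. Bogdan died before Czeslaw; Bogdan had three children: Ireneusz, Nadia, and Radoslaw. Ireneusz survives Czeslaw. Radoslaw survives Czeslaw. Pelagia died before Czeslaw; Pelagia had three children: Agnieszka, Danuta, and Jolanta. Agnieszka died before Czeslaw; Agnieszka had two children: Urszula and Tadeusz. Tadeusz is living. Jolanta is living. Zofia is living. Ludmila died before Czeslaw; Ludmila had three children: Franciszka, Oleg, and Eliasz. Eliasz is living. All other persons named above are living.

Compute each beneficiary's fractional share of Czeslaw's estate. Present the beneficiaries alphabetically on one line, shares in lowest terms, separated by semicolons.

Danuta 1/12; Eliasz 1/12; Franciszka 1/12; Grzegorz 1/12; Ireneusz 1/36; Jolanta 1/12; Nadia 1/36; Oleg 1/12; Radoslaw 1/36; Stanislawa 1/12; Tadeusz 1/24; Urszula 1/24; Zofia 1/4

There is no surviving spouse, so the entire estate passes to Czeslaw's descendants per stirpes.
The estate is divided into 4 equal shares of 1/4 among Halina, Pelagia, Zofia, Ludmila.
Halina predeceased; the 1/4 allotted to Halina's branch passes to Halina's issue by representation.
The 1/4 is divided into 3 equal shares of 1/12 among Bogdan, Grzegorz, Stanislawa.
Bogdan predeceased; the 1/12 allotted to Bogdan's branch passes to Bogdan's issue by representation.
The 1/12 is divided into 3 equal shares of 1/36 among Ireneusz, Nadia, Radoslaw.
Ireneusz is living and takes 1/36.
Nadia is living and takes 1/36.
Radoslaw is living and takes 1/36.
Grzegorz is living and takes 1/12.
Stanislawa is living and takes 1/12.
Pelagia predeceased; the 1/4 allotted to Pelagia's branch passes to Pelagia's issue by representation.
The 1/4 is divided into 3 equal shares of 1/12 among Agnieszka, Danuta, Jolanta.
Agnieszka predeceased; the 1/12 allotted to Agnieszka's branch passes to Agnieszka's issue by representation.
The 1/12 is divided into 2 equal shares of 1/24 among Urszula, Tadeusz.
Urszula is living and takes 1/24.
Tadeusz is living and takes 1/24.
Danuta is living and takes 1/12.
Jolanta is living and takes 1/12.
Zofia is living and takes 1/4.
Ludmila predeceased; the 1/4 allotted to Ludmila's branch passes to Ludmila's issue by representation.
The 1/4 is divided into 3 equal shares of 1/12 among Franciszka, Oleg, Eliasz.
Franciszka is living and takes 1/12.
Oleg is living and takes 1/12.
Eliasz is living and takes 1/12.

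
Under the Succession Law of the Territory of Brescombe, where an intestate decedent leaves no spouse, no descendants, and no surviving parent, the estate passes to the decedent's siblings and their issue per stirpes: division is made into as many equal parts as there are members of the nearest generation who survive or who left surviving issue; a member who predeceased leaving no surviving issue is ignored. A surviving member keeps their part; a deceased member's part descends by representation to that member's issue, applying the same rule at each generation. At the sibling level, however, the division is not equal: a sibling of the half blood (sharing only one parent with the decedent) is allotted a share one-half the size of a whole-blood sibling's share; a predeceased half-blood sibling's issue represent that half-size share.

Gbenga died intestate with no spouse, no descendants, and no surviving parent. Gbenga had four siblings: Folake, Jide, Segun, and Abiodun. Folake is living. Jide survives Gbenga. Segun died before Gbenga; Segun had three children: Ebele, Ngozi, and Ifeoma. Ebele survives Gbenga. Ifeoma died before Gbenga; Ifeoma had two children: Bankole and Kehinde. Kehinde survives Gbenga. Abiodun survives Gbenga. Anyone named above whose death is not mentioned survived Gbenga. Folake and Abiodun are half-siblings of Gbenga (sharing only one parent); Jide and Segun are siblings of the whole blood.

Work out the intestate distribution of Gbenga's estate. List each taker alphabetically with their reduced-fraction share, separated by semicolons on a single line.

No spouse, descendants, or parent survives, so the estate passes to Gbenga's siblings per stirpes.
Half-blood siblings count for one-half the weight of whole-blood siblings at the initial division.
Dividing 1 in proportion to weights (total weight 3): Folake (weight 1/2) → 1/6; Jide (weight 1) → 1/3; Segun (weight 1) → 1/3; Abiodun (weight 1/2) → 1/6.
Folake is living and takes 1/6.
Jide is living and takes 1/3.
Segun predeceased; the 1/3 allotted to Segun's branch passes to Segun's issue by representation.
The 1/3 is divided into 3 equal shares of 1/9 among Ebele, Ngozi, Ifeoma.
Ebele is living and takes 1/9.
Ngozi is living and takes 1/9.
Ifeoma predeceased; the 1/9 allotted to Ifeoma's branch passes to Ifeoma's issue by representation.
The 1/9 is divided into 2 equal shares of 1/18 among Bankole, Kehinde.
Bankole is living and takes 1/18.
Kehinde is living and takes 1/18.
Abiodun is living and takes 1/6.

Abiodun 1/6; Bankole 1/18; Ebele 1/9; Folake 1/6; Jide 1/3; Kehinde 1/18; Ngozi 1/9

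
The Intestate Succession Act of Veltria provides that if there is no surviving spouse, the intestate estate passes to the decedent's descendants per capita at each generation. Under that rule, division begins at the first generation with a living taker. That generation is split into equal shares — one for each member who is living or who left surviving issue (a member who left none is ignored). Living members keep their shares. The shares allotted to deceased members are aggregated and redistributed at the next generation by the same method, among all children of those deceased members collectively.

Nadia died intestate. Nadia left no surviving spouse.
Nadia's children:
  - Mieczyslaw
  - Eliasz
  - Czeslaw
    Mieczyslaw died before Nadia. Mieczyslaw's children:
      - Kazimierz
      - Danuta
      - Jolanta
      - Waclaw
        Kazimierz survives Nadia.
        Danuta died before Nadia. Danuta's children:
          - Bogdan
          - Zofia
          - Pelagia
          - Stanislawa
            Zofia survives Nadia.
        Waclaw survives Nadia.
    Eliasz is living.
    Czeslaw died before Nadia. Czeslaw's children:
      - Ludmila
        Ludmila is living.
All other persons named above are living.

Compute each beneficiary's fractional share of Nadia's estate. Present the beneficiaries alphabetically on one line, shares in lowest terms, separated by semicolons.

There is no surviving spouse, so the entire estate passes to Nadia's descendants per capita at each generation.
At generation 1 (Mieczyslaw, Eliasz, Czeslaw) there are 3 shares of (1)/3 = 1/3 each.
Living: Eliasz — each takes 1/3.
Deceased: Mieczyslaw and Czeslaw. Their combined 2/3 is pooled and carried to generation 2.
At generation 2 (Kazimierz, Danuta, Jolanta, Waclaw, Ludmila) there are 5 shares of (2/3)/5 = 2/15 each.
Living: Kazimierz, Jolanta, Waclaw, and Ludmila — each takes 2/15.
Deceased: Danuta. That 2/15 share is carried to generation 3.
At generation 3 (Bogdan, Zofia, Pelagia, Stanislawa) there are 4 shares of (2/15)/4 = 1/30 each.
Living: Bogdan, Zofia, Pelagia, and Stanislawa — each takes 1/30.

Bogdan 1/30; Eliasz 1/3; Jolanta 2/15; Kazimierz 2/15; Ludmila 2/15; Pelagia 1/30; Stanislawa 1/30; Waclaw 2/15; Zofia 1/30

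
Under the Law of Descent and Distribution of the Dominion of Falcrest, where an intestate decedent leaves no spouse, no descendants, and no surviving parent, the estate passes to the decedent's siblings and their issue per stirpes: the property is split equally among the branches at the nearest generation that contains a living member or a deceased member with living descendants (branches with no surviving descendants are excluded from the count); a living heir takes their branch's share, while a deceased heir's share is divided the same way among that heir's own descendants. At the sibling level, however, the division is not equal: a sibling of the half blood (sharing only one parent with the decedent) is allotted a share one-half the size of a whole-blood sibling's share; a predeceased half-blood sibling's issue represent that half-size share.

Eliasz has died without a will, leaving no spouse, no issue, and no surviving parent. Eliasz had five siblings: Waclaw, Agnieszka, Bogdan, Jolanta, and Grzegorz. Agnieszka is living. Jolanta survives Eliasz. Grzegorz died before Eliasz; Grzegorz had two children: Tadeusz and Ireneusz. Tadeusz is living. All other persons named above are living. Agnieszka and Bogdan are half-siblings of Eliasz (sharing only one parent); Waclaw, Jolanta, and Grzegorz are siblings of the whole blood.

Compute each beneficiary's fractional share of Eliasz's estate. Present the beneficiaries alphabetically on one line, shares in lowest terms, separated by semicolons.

No spouse, descendants, or parent survives, so the estate passes to Eliasz's siblings per stirpes.
Half-blood siblings count for one-half the weight of whole-blood siblings at the initial division.
Dividing 1 in proportion to weights (total weight 4): Waclaw (weight 1) → 1/4; Agnieszka (weight 1/2) → 1/8; Bogdan (weight 1/2) → 1/8; Jolanta (weight 1) → 1/4; Grzegorz (weight 1) → 1/4.
Waclaw is living and takes 1/4.
Agnieszka is living and takes 1/8.
Bogdan is living and takes 1/8.
Jolanta is living and takes 1/4.
Grzegorz predeceased; the 1/4 allotted to Grzegorz's branch passes to Grzegorz's issue by representation.
The 1/4 is divided into 2 equal shares of 1/8 among Tadeusz, Ireneusz.
Tadeusz is living and takes 1/8.
Ireneusz is living and takes 1/8.

Agnieszka 1/8; Bogdan 1/8; Ireneusz 1/8; Jolanta 1/4; Tadeusz 1/8; Waclaw 1/4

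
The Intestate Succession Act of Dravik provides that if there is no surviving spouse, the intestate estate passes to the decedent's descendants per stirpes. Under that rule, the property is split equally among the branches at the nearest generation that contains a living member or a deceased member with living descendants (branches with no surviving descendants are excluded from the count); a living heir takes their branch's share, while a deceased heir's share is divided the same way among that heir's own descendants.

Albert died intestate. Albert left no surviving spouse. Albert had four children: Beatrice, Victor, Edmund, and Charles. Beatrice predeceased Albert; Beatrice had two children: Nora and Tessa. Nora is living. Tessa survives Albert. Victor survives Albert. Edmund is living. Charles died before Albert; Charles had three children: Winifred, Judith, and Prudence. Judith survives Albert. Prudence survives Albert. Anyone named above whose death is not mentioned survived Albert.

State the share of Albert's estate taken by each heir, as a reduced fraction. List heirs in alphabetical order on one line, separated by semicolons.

Edmund 1/4; Judith 1/12; Nora 1/8; Prudence 1/12; Tessa 1/8; Victor 1/4; Winifred 1/12

There is no surviving spouse, so the entire estate passes to Albert's descendants per stirpes.
The estate is divided into 4 equal shares of 1/4 among Beatrice, Victor, Edmund, Charles.
Beatrice predeceased; the 1/4 allotted to Beatrice's branch passes to Beatrice's issue by representation.
The 1/4 is divided into 2 equal shares of 1/8 among Nora, Tessa.
Nora is living and takes 1/8.
Tessa is living and takes 1/8.
Victor is living and takes 1/4.
Edmund is living and takes 1/4.
Charles predeceased; the 1/4 allotted to Charles's branch passes to Charles's issue by representation.
The 1/4 is divided into 3 equal shares of 1/12 among Winifred, Judith, Prudence.
Winifred is living and takes 1/12.
Judith is living and takes 1/12.
Prudence is living and takes 1/12.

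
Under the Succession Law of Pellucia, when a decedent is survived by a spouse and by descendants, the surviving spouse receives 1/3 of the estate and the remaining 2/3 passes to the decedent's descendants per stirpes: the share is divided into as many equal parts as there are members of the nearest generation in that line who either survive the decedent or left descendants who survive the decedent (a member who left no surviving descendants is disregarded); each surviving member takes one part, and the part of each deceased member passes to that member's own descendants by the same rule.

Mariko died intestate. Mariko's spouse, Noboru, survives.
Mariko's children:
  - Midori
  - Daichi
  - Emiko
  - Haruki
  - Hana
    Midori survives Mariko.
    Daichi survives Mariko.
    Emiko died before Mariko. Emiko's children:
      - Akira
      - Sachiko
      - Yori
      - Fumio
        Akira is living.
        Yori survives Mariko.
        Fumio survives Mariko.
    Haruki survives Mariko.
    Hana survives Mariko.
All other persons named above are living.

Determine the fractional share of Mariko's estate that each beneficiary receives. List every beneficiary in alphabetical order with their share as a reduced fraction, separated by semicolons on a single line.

Akira 1/30; Daichi 2/15; Fumio 1/30; Hana 2/15; Haruki 2/15; Midori 2/15; Noboru 1/3; Sachiko 1/30; Yori 1/30

Noboru, as surviving spouse, takes 1/3.
The remaining 2/3 passes to Mariko's descendants per stirpes.
The 2/3 is divided into 5 equal shares of 2/15 among Midori, Daichi, Emiko, Haruki, Hana.
Midori is living and takes 2/15.
Daichi is living and takes 2/15.
Emiko predeceased; the 2/15 allotted to Emiko's branch passes to Emiko's issue by representation.
The 2/15 is divided into 4 equal shares of 1/30 among Akira, Sachiko, Yori, Fumio.
Akira is living and takes 1/30.
Sachiko is living and takes 1/30.
Yori is living and takes 1/30.
Fumio is living and takes 1/30.
Haruki is living and takes 2/15.
Hana is living and takes 2/15.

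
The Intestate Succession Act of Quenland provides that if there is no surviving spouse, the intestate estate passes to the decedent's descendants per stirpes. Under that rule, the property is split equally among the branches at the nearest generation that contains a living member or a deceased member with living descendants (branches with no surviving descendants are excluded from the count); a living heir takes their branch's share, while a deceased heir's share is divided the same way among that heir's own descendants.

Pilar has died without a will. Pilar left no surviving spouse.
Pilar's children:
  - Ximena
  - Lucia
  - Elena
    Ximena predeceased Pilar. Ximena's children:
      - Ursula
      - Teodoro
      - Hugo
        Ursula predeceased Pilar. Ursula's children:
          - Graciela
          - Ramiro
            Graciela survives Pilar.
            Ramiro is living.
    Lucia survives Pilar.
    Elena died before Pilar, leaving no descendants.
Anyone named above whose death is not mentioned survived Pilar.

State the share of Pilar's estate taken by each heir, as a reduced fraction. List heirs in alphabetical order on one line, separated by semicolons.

There is no surviving spouse, so the entire estate passes to Pilar's descendants per stirpes.
Elena left no surviving issue, so that branch lapses and is disregarded.
The estate is divided into 2 equal shares of 1/2 among Ximena, Lucia.
Ximena predeceased; the 1/2 allotted to Ximena's branch passes to Ximena's issue by representation.
The 1/2 is divided into 3 equal shares of 1/6 among Ursula, Teodoro, Hugo.
Ursula predeceased; the 1/6 allotted to Ursula's branch passes to Ursula's issue by representation.
The 1/6 is divided into 2 equal shares of 1/12 among Graciela, Ramiro.
Graciela is living and takes 1/12.
Ramiro is living and takes 1/12.
Teodoro is living and takes 1/6.
Hugo is living and takes 1/6.
Lucia is living and takes 1/2.

Graciela 1/12; Hugo 1/6; Lucia 1/2; Ramiro 1/12; Teodoro 1/6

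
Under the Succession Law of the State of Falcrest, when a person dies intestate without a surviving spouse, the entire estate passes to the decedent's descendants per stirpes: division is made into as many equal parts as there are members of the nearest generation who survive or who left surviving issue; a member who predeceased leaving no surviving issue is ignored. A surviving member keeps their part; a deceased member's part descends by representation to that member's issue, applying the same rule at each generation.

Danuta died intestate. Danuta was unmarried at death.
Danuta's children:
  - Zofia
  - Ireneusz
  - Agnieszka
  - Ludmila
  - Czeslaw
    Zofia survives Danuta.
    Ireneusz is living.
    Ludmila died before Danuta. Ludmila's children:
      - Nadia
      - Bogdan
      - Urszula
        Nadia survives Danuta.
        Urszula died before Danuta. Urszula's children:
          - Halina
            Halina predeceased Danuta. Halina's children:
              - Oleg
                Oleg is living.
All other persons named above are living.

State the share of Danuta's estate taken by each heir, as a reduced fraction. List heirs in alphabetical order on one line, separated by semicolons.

Agnieszka 1/5; Bogdan 1/15; Czeslaw 1/5; Ireneusz 1/5; Nadia 1/15; Oleg 1/15; Zofia 1/5

There is no surviving spouse, so the entire estate passes to Danuta's descendants per stirpes.
The estate is divided into 5 equal shares of 1/5 among Zofia, Ireneusz, Agnieszka, Ludmila, Czeslaw.
Zofia is living and takes 1/5.
Ireneusz is living and takes 1/5.
Agnieszka is living and takes 1/5.
Ludmila predeceased; the 1/5 allotted to Ludmila's branch passes to Ludmila's issue by representation.
The 1/5 is divided into 3 equal shares of 1/15 among Nadia, Bogdan, Urszula.
Nadia is living and takes 1/15.
Bogdan is living and takes 1/15.
Urszula predeceased; the 1/15 allotted to Urszula's branch passes to Urszula's issue by representation.
Halina's line is the sole branch at this level, so the full 1/15 passes to Halina's issue by representation.
Oleg is the sole taker at this level and receives the full 1/15.
Czeslaw is living and takes 1/5.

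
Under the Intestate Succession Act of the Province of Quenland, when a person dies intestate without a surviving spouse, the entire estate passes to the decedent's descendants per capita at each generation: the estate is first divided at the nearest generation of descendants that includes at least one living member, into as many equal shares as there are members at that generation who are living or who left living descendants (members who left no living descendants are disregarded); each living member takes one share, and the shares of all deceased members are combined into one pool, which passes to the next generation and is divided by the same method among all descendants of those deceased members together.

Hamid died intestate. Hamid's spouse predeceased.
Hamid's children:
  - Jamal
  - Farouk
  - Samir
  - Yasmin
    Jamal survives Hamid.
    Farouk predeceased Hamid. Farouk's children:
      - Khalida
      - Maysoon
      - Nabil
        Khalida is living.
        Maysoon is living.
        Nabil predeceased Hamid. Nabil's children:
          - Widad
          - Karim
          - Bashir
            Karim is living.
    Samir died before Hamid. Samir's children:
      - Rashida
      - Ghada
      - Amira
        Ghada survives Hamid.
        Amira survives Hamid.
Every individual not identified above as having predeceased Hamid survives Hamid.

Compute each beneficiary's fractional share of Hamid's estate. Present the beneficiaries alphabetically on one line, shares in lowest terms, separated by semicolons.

There is no surviving spouse, so the entire estate passes to Hamid's descendants per capita at each generation.
At generation 1 (Jamal, Farouk, Samir, Yasmin) there are 4 shares of (1)/4 = 1/4 each.
Living: Jamal and Yasmin — each takes 1/4.
Deceased: Farouk and Samir. Their combined 1/2 is pooled and carried to generation 2.
At generation 2 (Khalida, Maysoon, Nabil, Rashida, Ghada, Amira) there are 6 shares of (1/2)/6 = 1/12 each.
Living: Khalida, Maysoon, Rashida, Ghada, and Amira — each takes 1/12.
Deceased: Nabil. That 1/12 share is carried to generation 3.
At generation 3 (Widad, Karim, Bashir) there are 3 shares of (1/12)/3 = 1/36 each.
Living: Widad, Karim, and Bashir — each takes 1/36.

Amira 1/12; Bashir 1/36; Ghada 1/12; Jamal 1/4; Karim 1/36; Khalida 1/12; Maysoon 1/12; Rashida 1/12; Widad 1/36; Yasmin 1/4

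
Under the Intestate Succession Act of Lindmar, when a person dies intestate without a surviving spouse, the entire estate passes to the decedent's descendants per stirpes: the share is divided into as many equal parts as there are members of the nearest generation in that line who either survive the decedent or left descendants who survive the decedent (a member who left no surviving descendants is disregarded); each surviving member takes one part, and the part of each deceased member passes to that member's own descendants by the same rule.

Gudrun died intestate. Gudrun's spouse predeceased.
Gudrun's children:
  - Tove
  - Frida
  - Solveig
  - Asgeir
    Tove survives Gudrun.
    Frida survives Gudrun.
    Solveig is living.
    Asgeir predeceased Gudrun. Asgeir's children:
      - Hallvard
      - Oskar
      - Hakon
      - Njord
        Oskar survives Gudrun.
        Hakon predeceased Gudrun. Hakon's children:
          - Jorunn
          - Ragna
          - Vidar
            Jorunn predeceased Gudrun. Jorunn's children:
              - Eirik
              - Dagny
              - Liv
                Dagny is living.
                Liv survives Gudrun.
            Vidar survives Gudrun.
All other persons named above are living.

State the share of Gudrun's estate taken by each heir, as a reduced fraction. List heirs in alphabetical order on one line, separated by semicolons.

There is no surviving spouse, so the entire estate passes to Gudrun's descendants per stirpes.
The estate is divided into 4 equal shares of 1/4 among Tove, Frida, Solveig, Asgeir.
Tove is living and takes 1/4.
Frida is living and takes 1/4.
Solveig is living and takes 1/4.
Asgeir predeceased; the 1/4 allotted to Asgeir's branch passes to Asgeir's issue by representation.
The 1/4 is divided into 4 equal shares of 1/16 among Hallvard, Oskar, Hakon, Njord.
Hallvard is living and takes 1/16.
Oskar is living and takes 1/16.
Hakon predeceased; the 1/16 allotted to Hakon's branch passes to Hakon's issue by representation.
The 1/16 is divided into 3 equal shares of 1/48 among Jorunn, Ragna, Vidar.
Jorunn predeceased; the 1/48 allotted to Jorunn's branch passes to Jorunn's issue by representation.
The 1/48 is divided into 3 equal shares of 1/144 among Eirik, Dagny, Liv.
Eirik is living and takes 1/144.
Dagny is living and takes 1/144.
Liv is living and takes 1/144.
Ragna is living and takes 1/48.
Vidar is living and takes 1/48.
Njord is living and takes 1/16.

Dagny 1/144; Eirik 1/144; Frida 1/4; Hallvard 1/16; Liv 1/144; Njord 1/16; Oskar 1/16; Ragna 1/48; Solveig 1/4; Tove 1/4; Vidar 1/48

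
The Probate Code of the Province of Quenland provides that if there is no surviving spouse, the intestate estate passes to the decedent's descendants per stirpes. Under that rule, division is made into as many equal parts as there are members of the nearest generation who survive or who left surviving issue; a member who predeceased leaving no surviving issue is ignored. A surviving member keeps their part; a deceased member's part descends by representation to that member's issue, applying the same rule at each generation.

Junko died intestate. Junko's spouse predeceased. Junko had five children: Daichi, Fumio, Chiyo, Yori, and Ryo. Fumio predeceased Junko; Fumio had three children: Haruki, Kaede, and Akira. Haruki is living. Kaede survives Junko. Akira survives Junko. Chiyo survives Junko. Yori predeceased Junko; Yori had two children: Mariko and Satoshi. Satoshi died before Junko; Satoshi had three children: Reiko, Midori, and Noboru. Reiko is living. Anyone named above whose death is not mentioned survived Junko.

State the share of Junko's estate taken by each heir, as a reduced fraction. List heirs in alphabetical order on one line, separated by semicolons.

There is no surviving spouse, so the entire estate passes to Junko's descendants per stirpes.
The estate is divided into 5 equal shares of 1/5 among Daichi, Fumio, Chiyo, Yori, Ryo.
Daichi is living and takes 1/5.
Fumio predeceased; the 1/5 allotted to Fumio's branch passes to Fumio's issue by representation.
The 1/5 is divided into 3 equal shares of 1/15 among Haruki, Kaede, Akira.
Haruki is living and takes 1/15.
Kaede is living and takes 1/15.
Akira is living and takes 1/15.
Chiyo is living and takes 1/5.
Yori predeceased; the 1/5 allotted to Yori's branch passes to Yori's issue by representation.
The 1/5 is divided into 2 equal shares of 1/10 among Mariko, Satoshi.
Mariko is living and takes 1/10.
Satoshi predeceased; the 1/10 allotted to Satoshi's branch passes to Satoshi's issue by representation.
The 1/10 is divided into 3 equal shares of 1/30 among Reiko, Midori, Noboru.
Reiko is living and takes 1/30.
Midori is living and takes 1/30.
Noboru is living and takes 1/30.
Ryo is living and takes 1/5.

Akira 1/15; Chiyo 1/5; Daichi 1/5; Haruki 1/15; Kaede 1/15; Mariko 1/10; Midori 1/30; Noboru 1/30; Reiko 1/30; Ryo 1/5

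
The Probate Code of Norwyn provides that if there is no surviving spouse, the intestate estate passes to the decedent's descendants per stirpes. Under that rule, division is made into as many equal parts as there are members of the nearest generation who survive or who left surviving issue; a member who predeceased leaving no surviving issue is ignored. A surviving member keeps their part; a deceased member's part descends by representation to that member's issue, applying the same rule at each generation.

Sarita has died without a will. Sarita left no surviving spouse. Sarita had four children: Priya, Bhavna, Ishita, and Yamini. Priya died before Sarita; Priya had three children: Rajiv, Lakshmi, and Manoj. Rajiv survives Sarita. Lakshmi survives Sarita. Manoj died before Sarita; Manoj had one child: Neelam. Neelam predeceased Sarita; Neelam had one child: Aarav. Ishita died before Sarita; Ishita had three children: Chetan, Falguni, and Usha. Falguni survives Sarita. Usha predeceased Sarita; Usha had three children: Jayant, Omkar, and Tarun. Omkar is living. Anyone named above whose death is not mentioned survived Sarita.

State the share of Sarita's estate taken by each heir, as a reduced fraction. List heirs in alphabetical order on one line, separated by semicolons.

Aarav 1/12; Bhavna 1/4; Chetan 1/12; Falguni 1/12; Jayant 1/36; Lakshmi 1/12; Omkar 1/36; Rajiv 1/12; Tarun 1/36; Yamini 1/4

There is no surviving spouse, so the entire estate passes to Sarita's descendants per stirpes.
The estate is divided into 4 equal shares of 1/4 among Priya, Bhavna, Ishita, Yamini.
Priya predeceased; the 1/4 allotted to Priya's branch passes to Priya's issue by representation.
The 1/4 is divided into 3 equal shares of 1/12 among Rajiv, Lakshmi, Manoj.
Rajiv is living and takes 1/12.
Lakshmi is living and takes 1/12.
Manoj predeceased; the 1/12 allotted to Manoj's branch passes to Manoj's issue by representation.
Neelam's line is the sole branch at this level, so the full 1/12 passes to Neelam's issue by representation.
Aarav is the sole taker at this level and receives the full 1/12.
Bhavna is living and takes 1/4.
Ishita predeceased; the 1/4 allotted to Ishita's branch passes to Ishita's issue by representation.
The 1/4 is divided into 3 equal shares of 1/12 among Chetan, Falguni, Usha.
Chetan is living and takes 1/12.
Falguni is living and takes 1/12.
Usha predeceased; the 1/12 allotted to Usha's branch passes to Usha's issue by representation.
The 1/12 is divided into 3 equal shares of 1/36 among Jayant, Omkar, Tarun.
Jayant is living and takes 1/36.
Omkar is living and takes 1/36.
Tarun is living and takes 1/36.
Yamini is living and takes 1/4.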